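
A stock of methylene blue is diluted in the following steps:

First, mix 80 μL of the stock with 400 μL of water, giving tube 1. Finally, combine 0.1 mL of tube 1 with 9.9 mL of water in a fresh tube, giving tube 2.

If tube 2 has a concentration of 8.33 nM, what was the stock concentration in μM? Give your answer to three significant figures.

Step 1: 80 μL + 400 μL = 480 μL total → factor 480/80 = 6
Step 2: 0.1 mL + 9.9 mL = 10 mL total → factor 10/0.1 = 100
Overall dilution factor = 6 × 100 = 600
Stock = 8.33 nM × 600 = 4998 nM = 5.00 μM

5.00 μM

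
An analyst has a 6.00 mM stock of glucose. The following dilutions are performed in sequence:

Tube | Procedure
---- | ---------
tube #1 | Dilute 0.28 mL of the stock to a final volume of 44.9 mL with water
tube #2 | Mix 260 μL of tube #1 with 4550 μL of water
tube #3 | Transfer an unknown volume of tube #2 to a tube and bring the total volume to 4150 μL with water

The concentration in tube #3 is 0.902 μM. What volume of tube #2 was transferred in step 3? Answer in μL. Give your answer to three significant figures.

1.85 × 10^3 μL

Step 1: 0.28 mL brought to 44.9 mL → factor 44.9/0.28 = 160.36
Step 2: 260 μL + 4550 μL = 4810 μL total → factor 4810/260 = 18.5
Step 3: v brought to 4150 μL → factor = 4150 μL/v
Product of known-step factors = 2966.6
Overall factor = 6.00 mM / (0.902 μM) = 6651.9
Step-3 factor = 6651.9 / 2966.6 = 2.2423
v = 4150 μL / 2.2423 = 1.85 × 10^3 μL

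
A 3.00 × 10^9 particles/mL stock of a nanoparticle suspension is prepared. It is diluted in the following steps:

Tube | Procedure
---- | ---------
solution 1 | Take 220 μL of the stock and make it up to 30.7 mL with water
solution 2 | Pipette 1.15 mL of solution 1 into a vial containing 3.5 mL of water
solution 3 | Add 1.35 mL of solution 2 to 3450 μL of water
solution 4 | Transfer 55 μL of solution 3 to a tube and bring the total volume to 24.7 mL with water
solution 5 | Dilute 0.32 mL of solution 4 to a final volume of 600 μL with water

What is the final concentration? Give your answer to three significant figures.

1.78 × 10^3 particles/mL

Step 1: 220 μL brought to 30.7 mL → factor 30700/220 = 139.55
Step 2: 1.15 mL + 3.5 mL = 4.65 mL total → factor 4.65/1.15 = 4.0435
Step 3: 1.35 mL + 3450 μL = 4.8 mL total → factor 4.8/1.35 = 3.5556
Step 4: 55 μL brought to 24.7 mL → factor 24700/55 = 449.09
Step 5: 0.32 mL brought to 600 μL → factor 0.6/0.32 = 1.875
Overall dilution factor = 139.55 × 4.0435 × 3.5556 × 449.09 × 1.875 = 1.6893 × 10^6
Final = 3.00 × 10^9 particles/mL / 1.6893 × 10^6 = 1.78 × 10^3 particles/mL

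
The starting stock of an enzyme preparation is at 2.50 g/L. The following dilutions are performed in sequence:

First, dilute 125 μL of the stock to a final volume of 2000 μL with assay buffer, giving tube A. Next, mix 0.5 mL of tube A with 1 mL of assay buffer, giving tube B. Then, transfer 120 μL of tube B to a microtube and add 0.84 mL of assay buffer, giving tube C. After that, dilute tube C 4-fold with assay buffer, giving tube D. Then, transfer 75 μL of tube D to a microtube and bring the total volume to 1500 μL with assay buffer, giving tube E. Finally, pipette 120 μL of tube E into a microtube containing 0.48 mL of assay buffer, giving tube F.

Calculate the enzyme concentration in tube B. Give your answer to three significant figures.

0.0521 g/L

Step 1: 125 μL brought to 2000 μL → factor 2000/125 = 16
Step 2: 0.5 mL + 1 mL = 1.5 mL total → factor 1.5/0.5 = 3
Dilution factor through tube B = 16 × 3 = 48
[tube B] = 2.50 g/L / 48 = 0.0521 g/L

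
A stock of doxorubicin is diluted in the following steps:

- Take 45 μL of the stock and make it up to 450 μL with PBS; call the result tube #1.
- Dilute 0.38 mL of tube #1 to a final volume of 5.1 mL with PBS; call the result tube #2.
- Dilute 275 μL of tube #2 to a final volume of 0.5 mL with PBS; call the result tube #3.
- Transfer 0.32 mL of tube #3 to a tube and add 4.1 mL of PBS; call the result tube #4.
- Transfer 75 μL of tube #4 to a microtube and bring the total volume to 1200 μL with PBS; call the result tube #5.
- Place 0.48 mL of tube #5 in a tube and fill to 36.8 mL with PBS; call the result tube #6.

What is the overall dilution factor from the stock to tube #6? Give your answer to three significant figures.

Step 1: 45 μL brought to 450 μL → factor 450/45 = 10
Step 2: 0.38 mL brought to 5.1 mL → factor 5.1/0.38 = 13.421
Step 3: 275 μL brought to 0.5 mL → factor 500/275 = 1.8182
Step 4: 0.32 mL + 4.1 mL = 4.42 mL total → factor 4.42/0.32 = 13.812
Step 5: 75 μL brought to 1200 μL → factor 1200/75 = 16
Step 6: 0.48 mL brought to 36.8 mL → factor 36.8/0.48 = 76.667
Overall dilution factor = 10 × 13.421 × 1.8182 × 13.812 × 16 × 76.667 = 4.1345 × 10^6

4.13 × 10^6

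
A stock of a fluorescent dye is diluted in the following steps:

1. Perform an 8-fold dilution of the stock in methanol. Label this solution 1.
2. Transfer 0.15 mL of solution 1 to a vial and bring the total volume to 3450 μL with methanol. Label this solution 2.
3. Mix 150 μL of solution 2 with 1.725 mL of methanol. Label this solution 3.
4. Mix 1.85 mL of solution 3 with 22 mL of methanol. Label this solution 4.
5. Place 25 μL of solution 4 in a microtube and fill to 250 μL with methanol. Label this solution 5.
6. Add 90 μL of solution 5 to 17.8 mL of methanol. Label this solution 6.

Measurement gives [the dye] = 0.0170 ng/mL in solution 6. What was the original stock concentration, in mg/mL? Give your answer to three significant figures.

Step 1: 8-fold → factor 8
Step 2: 0.15 mL brought to 3450 μL → factor 3.45/0.15 = 23
Step 3: 150 μL + 1.725 mL = 1875 μL total → factor 1875/150 = 12.5
Step 4: 1.85 mL + 22 mL = 23.85 mL total → factor 23.85/1.85 = 12.892
Step 5: 25 μL brought to 250 μL → factor 250/25 = 10
Step 6: 90 μL + 17.8 mL = 17890 μL total → factor 17890/90 = 198.78
Overall dilution factor = 8 × 23 × 12.5 × 12.892 × 10 × 198.78 = 5.894 × 10^7
Stock = 0.0170 ng/mL × 5.894 × 10^7 = 1.002 × 10^6 ng/mL = 1.00 mg/mL

1.00 mg/mL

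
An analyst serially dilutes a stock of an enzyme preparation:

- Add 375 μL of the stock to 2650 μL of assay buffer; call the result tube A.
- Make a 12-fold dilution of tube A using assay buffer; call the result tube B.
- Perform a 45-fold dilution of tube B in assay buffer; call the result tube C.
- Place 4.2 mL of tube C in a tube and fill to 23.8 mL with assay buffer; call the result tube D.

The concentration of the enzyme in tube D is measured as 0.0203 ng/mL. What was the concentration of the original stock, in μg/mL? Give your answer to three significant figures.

0.501 μg/mL

Step 1: 375 μL + 2650 μL = 3025 μL total → factor 3025/375 = 8.0667
Step 2: 12-fold → factor 12
Step 3: 45-fold → factor 45
Step 4: 4.2 mL brought to 23.8 mL → factor 23.8/4.2 = 5.6667
Overall dilution factor = 8.0667 × 12 × 45 × 5.6667 = 24684
Stock = 0.0203 ng/mL × 24684 = 501.1 ng/mL = 0.501 μg/mL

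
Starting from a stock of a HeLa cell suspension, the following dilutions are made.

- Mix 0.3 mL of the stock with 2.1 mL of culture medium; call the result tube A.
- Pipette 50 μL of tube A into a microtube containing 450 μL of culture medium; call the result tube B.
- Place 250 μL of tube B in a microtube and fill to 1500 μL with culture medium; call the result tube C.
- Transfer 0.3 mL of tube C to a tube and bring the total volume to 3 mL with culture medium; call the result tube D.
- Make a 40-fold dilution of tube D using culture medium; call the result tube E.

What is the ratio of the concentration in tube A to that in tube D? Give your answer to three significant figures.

Step 1: 0.3 mL + 2.1 mL = 2.4 mL total → factor 2.4/0.3 = 8
Step 2: 50 μL + 450 μL = 500 μL total → factor 500/50 = 10
Step 3: 250 μL brought to 1500 μL → factor 1500/250 = 6
Step 4: 0.3 mL brought to 3 mL → factor 3/0.3 = 10
Dilution factor to tube A = 8; to tube D = 4800
[tube A]/[tube D] = (factor to tube D)/(factor to tube A) = 4800/8 = 600

600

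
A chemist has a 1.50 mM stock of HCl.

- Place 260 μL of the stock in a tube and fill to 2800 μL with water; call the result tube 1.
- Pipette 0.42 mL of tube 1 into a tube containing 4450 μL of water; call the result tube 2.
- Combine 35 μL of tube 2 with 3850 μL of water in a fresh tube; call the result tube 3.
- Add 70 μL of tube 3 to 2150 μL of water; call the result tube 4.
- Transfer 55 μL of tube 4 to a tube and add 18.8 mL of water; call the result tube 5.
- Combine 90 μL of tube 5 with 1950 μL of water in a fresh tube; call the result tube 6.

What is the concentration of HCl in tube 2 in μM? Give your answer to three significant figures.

12.0 μM

Step 1: 260 μL brought to 2800 μL → factor 2800/260 = 10.769
Step 2: 0.42 mL + 4450 μL = 4.87 mL total → factor 4.87/0.42 = 11.595
Dilution factor through tube 2 = 10.769 × 11.595 = 124.87
[tube 2] = 1.50 mM / 124.87 = 0.01201 mM = 12.0 μM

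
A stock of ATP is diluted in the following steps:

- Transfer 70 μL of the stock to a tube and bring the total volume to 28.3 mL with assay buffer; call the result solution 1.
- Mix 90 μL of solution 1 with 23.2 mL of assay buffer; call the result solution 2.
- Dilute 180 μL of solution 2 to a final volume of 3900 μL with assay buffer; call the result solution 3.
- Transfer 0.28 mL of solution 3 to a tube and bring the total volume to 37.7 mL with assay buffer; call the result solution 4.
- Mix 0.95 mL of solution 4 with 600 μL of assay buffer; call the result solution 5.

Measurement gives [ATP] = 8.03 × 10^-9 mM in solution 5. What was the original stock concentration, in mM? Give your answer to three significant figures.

Step 1: 70 μL brought to 28.3 mL → factor 28300/70 = 404.29
Step 2: 90 μL + 23.2 mL = 23290 μL total → factor 23290/90 = 258.78
Step 3: 180 μL brought to 3900 μL → factor 3900/180 = 21.667
Step 4: 0.28 mL brought to 37.7 mL → factor 37.7/0.28 = 134.64
Step 5: 0.95 mL + 600 μL = 1.55 mL total → factor 1.55/0.95 = 1.6316
Overall dilution factor = 404.29 × 258.78 × 21.667 × 134.64 × 1.6316 = 4.9797 × 10^8
Stock = 8.03 × 10^-9 mM × 4.9797 × 10^8 = 4.00 mM

4.00 mM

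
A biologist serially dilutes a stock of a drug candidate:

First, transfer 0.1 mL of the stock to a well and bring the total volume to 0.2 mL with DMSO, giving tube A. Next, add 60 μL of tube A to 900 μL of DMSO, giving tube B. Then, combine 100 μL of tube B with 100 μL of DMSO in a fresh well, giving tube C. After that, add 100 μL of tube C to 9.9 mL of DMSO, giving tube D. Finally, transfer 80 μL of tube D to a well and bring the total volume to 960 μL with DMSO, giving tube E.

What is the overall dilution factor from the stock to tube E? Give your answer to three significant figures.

Step 1: 0.1 mL brought to 0.2 mL → factor 0.2/0.1 = 2
Step 2: 60 μL + 900 μL = 960 μL total → factor 960/60 = 16
Step 3: 100 μL + 100 μL = 200 μL total → factor 200/100 = 2
Step 4: 100 μL + 9.9 mL = 10000 μL total → factor 10000/100 = 100
Step 5: 80 μL brought to 960 μL → factor 960/80 = 12
Overall dilution factor = 2 × 16 × 2 × 100 × 12 = 76800

7.68 × 10^4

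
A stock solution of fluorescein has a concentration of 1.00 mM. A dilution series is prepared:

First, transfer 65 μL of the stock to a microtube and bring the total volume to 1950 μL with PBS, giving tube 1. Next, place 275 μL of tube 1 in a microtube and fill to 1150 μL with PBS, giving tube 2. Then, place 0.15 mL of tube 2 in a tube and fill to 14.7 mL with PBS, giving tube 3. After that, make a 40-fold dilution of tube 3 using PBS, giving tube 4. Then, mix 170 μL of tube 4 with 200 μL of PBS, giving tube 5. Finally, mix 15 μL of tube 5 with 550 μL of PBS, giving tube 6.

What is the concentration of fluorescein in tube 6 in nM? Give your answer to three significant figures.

Step 1: 65 μL brought to 1950 μL → factor 1950/65 = 30
Step 2: 275 μL brought to 1150 μL → factor 1150/275 = 4.1818
Step 3: 0.15 mL brought to 14.7 mL → factor 14.7/0.15 = 98
Step 4: 40-fold → factor 40
Step 5: 170 μL + 200 μL = 370 μL total → factor 370/170 = 2.1765
Step 6: 15 μL + 550 μL = 565 μL total → factor 565/15 = 37.667
Overall dilution factor = 30 × 4.1818 × 98 × 40 × 2.1765 × 37.667 = 4.0316 × 10^7
Final = 1.00 mM / 4.0316 × 10^7 = 2.480 × 10^-8 mM = 0.0248 nM

0.0248 nM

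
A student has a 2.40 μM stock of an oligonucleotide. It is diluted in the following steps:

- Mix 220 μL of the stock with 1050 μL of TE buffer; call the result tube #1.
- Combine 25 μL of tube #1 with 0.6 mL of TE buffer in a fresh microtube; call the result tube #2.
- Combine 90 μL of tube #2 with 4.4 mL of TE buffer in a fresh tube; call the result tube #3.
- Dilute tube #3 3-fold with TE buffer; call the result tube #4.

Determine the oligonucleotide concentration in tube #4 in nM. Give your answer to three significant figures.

Step 1: 220 μL + 1050 μL = 1270 μL total → factor 1270/220 = 5.7727
Step 2: 25 μL + 0.6 mL = 625 μL total → factor 625/25 = 25
Step 3: 90 μL + 4.4 mL = 4490 μL total → factor 4490/90 = 49.889
Step 4: 3-fold → factor 3
Overall dilution factor = 5.7727 × 25 × 49.889 × 3 = 21600
Final = 2.40 μM / 21600 = 0.0001111 μM = 0.111 nM

0.111 nM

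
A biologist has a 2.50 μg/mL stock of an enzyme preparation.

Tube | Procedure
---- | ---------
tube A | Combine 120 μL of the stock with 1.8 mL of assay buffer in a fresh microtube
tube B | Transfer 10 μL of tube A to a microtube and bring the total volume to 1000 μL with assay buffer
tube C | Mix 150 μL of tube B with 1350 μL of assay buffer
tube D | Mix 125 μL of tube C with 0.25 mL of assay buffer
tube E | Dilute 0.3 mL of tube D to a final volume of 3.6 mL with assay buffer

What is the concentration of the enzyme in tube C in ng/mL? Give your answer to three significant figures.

Step 1: 120 μL + 1.8 mL = 1920 μL total → factor 1920/120 = 16
Step 2: 10 μL brought to 1000 μL → factor 1000/10 = 100
Step 3: 150 μL + 1350 μL = 1500 μL total → factor 1500/150 = 10
Dilution factor through tube C = 16 × 100 × 10 = 16000
[tube C] = 2.50 μg/mL / 16000 = 0.0001563 μg/mL = 0.156 ng/mL

0.156 ng/mL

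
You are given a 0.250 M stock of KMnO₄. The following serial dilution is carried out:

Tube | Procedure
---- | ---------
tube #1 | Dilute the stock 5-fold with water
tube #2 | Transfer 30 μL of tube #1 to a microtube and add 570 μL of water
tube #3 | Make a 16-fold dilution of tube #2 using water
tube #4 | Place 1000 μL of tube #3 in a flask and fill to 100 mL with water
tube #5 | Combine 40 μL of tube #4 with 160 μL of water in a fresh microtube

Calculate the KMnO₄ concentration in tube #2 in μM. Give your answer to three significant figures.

2.50 × 10^3 μM

Step 1: 5-fold → factor 5
Step 2: 30 μL + 570 μL = 600 μL total → factor 600/30 = 20
Dilution factor through tube #2 = 5 × 20 = 100
[tube #2] = 0.250 M / 100 = 0.002500 M = 2.50 × 10^3 μM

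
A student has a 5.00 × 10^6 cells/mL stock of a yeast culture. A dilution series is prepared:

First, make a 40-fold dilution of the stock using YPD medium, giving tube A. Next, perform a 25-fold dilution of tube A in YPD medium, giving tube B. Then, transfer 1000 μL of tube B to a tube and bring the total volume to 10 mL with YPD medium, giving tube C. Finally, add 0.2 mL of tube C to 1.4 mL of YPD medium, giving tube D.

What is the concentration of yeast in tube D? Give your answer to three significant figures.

Step 1: 40-fold → factor 40
Step 2: 25-fold → factor 25
Step 3: 1000 μL brought to 10 mL → factor 10000/1000 = 10
Step 4: 0.2 mL + 1.4 mL = 1.6 mL total → factor 1.6/0.2 = 8
Overall dilution factor = 40 × 25 × 10 × 8 = 80000
Final = 5.00 × 10^6 cells/mL / 80000 = 62.5 cells/mL

62.5 cells/mL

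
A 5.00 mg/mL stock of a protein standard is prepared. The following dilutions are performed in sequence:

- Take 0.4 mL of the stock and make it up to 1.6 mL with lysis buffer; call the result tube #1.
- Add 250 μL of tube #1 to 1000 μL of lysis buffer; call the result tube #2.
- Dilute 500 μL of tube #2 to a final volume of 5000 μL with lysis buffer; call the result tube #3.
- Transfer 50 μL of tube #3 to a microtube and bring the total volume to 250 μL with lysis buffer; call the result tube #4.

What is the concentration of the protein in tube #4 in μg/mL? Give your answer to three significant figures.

Step 1: 0.4 mL brought to 1.6 mL → factor 1.6/0.4 = 4
Step 2: 250 μL + 1000 μL = 1250 μL total → factor 1250/250 = 5
Step 3: 500 μL brought to 5000 μL → factor 5000/500 = 10
Step 4: 50 μL brought to 250 μL → factor 250/50 = 5
Overall dilution factor = 4 × 5 × 10 × 5 = 1000
Final = 5.00 mg/mL / 1000 = 0.005000 mg/mL = 5.00 μg/mL

5.00 μg/mL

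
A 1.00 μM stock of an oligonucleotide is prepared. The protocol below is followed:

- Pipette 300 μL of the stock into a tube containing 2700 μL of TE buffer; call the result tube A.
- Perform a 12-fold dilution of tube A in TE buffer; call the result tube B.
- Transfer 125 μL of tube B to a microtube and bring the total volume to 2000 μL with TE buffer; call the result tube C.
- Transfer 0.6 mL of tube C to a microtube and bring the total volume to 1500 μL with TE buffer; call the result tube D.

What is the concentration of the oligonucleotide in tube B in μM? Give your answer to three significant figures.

Step 1: 300 μL + 2700 μL = 3000 μL total → factor 3000/300 = 10
Step 2: 12-fold → factor 12
Dilution factor through tube B = 10 × 12 = 120
[tube B] = 1.00 μM / 120 = 0.00833 μM

0.00833 μM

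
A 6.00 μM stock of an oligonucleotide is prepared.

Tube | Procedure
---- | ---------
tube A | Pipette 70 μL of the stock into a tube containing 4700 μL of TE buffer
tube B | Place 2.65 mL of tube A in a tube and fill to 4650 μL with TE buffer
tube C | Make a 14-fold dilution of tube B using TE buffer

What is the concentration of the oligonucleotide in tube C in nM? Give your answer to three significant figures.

Step 1: 70 μL + 4700 μL = 4770 μL total → factor 4770/70 = 68.143
Step 2: 2.65 mL brought to 4650 μL → factor 4.65/2.65 = 1.7547
Step 3: 14-fold → factor 14
Overall dilution factor = 68.143 × 1.7547 × 14 = 1674
Final = 6.00 μM / 1674 = 0.003584 μM = 3.58 nM

3.58 nM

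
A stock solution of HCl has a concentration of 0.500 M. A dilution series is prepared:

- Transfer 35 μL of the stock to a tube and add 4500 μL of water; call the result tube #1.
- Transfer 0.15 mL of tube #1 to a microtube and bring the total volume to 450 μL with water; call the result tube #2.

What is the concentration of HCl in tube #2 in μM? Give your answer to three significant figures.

1.29 × 10^3 μM

Step 1: 35 μL + 4500 μL = 4535 μL total → factor 4535/35 = 129.57
Step 2: 0.15 mL brought to 450 μL → factor 0.45/0.15 = 3
Overall dilution factor = 129.57 × 3 = 388.71
Final = 0.500 M / 388.71 = 0.001286 M = 1.29 × 10^3 μM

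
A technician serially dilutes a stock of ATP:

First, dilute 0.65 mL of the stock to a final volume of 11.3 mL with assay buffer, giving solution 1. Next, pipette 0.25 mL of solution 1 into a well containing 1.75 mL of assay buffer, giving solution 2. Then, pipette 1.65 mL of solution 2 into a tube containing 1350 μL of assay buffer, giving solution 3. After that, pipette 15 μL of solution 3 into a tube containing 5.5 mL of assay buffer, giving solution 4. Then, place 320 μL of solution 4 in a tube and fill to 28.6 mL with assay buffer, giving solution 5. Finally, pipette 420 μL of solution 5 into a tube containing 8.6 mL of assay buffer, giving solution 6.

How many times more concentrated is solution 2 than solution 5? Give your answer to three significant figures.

5.97 × 10^4

Step 1: 0.65 mL brought to 11.3 mL → factor 11.3/0.65 = 17.385
Step 2: 0.25 mL + 1.75 mL = 2 mL total → factor 2/0.25 = 8
Step 3: 1.65 mL + 1350 μL = 3 mL total → factor 3/1.65 = 1.8182
Step 4: 15 μL + 5.5 mL = 5515 μL total → factor 5515/15 = 367.67
Step 5: 320 μL brought to 28.6 mL → factor 28600/320 = 89.375
Dilution factor to solution 2 = 139.08; to solution 5 = 8.3093 × 10^6
[solution 2]/[solution 5] = (factor to solution 5)/(factor to solution 2) = 8.3093 × 10^6/139.08 = 5.97 × 10^4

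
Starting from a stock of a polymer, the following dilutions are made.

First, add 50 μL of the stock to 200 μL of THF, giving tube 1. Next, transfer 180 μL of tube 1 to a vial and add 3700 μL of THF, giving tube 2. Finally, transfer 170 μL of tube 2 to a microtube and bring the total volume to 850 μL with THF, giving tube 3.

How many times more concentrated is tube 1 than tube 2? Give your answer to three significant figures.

21.6

Step 1: 50 μL + 200 μL = 250 μL total → factor 250/50 = 5
Step 2: 180 μL + 3700 μL = 3880 μL total → factor 3880/180 = 21.556
Dilution factor to tube 1 = 5; to tube 2 = 107.78
[tube 1]/[tube 2] = (factor to tube 2)/(factor to tube 1) = 107.78/5 = 21.6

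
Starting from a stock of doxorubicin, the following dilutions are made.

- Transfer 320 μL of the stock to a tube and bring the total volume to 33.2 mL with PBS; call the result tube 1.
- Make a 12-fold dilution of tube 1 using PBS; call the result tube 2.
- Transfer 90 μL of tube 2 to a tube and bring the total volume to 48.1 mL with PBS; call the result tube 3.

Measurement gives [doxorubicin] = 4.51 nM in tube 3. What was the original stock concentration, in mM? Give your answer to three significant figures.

Step 1: 320 μL brought to 33.2 mL → factor 33200/320 = 103.75
Step 2: 12-fold → factor 12
Step 3: 90 μL brought to 48.1 mL → factor 48100/90 = 534.44
Overall dilution factor = 103.75 × 12 × 534.44 = 6.6538 × 10^5
Stock = 4.51 nM × 6.6538 × 10^5 = 3.001 × 10^6 nM = 3.00 mM

3.00 mM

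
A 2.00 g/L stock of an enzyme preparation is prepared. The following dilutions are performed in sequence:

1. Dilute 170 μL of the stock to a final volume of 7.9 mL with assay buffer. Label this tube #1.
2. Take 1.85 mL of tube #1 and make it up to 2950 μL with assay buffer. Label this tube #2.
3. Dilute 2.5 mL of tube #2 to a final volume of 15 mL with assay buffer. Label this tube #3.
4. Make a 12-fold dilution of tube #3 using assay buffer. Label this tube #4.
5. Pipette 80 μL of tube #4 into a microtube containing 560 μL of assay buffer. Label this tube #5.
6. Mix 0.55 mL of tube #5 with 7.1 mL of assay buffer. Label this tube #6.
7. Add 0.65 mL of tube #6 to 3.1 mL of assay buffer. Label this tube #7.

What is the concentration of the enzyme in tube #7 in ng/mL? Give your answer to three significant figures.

Step 1: 170 μL brought to 7.9 mL → factor 7900/170 = 46.471
Step 2: 1.85 mL brought to 2950 μL → factor 2.95/1.85 = 1.5946
Step 3: 2.5 mL brought to 15 mL → factor 15/2.5 = 6
Step 4: 12-fold → factor 12
Step 5: 80 μL + 560 μL = 640 μL total → factor 640/80 = 8
Step 6: 0.55 mL + 7.1 mL = 7.65 mL total → factor 7.65/0.55 = 13.909
Step 7: 0.65 mL + 3.1 mL = 3.75 mL total → factor 3.75/0.65 = 5.7692
Overall dilution factor = 46.471 × 1.5946 × 6 × 12 × 8 × 13.909 × 5.7692 = 3.4251 × 10^6
Final = 2.00 g/L / 3.4251 × 10^6 = 5.839 × 10^-7 g/L = 0.584 ng/mL

0.584 ng/mL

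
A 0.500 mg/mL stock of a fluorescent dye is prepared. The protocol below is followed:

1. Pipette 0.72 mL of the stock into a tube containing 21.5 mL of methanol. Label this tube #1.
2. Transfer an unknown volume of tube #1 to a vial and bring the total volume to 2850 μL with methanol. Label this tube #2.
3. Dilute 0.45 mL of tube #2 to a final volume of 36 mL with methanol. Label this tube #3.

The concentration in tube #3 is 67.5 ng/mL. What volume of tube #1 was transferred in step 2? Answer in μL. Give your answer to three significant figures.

950 μL

Step 1: 0.72 mL + 21.5 mL = 22.22 mL total → factor 22.22/0.72 = 30.861
Step 2: v brought to 2850 μL → factor = 2850 μL/v
Step 3: 0.45 mL brought to 36 mL → factor 36/0.45 = 80
Product of known-step factors = 2468.9
Overall factor = 0.500 mg/mL / (67.5 ng/mL) = 7407.4
Step-2 factor = 7407.4 / 2468.9 = 3.0003
v = 2850 μL / 3.0003 = 950 μL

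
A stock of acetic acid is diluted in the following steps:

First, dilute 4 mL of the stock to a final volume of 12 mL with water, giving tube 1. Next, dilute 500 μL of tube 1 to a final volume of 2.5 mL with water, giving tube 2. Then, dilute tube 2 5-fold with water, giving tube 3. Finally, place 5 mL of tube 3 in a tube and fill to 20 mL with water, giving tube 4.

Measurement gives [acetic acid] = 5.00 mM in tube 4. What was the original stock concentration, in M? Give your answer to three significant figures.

Step 1: 4 mL brought to 12 mL → factor 12/4 = 3
Step 2: 500 μL brought to 2.5 mL → factor 2500/500 = 5
Step 3: 5-fold → factor 5
Step 4: 5 mL brought to 20 mL → factor 20/5 = 4
Overall dilution factor = 3 × 5 × 5 × 4 = 300
Stock = 5.00 mM × 300 = 1500 mM = 1.50 M

1.50 M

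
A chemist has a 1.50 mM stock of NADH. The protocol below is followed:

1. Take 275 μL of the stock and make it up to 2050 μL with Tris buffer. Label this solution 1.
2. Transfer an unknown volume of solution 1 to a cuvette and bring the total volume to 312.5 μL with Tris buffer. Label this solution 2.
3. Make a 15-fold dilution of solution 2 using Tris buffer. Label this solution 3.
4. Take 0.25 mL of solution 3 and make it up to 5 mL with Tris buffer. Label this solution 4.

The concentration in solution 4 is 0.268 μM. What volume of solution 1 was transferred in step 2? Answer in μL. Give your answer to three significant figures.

125 μL

Step 1: 275 μL brought to 2050 μL → factor 2050/275 = 7.4545
Step 2: v brought to 312.5 μL → factor = 312.5 μL/v
Step 3: 15-fold → factor 15
Step 4: 0.25 mL brought to 5 mL → factor 5/0.25 = 20
Product of known-step factors = 2236.4
Overall factor = 1.50 mM / (0.268 μM) = 5597
Step-2 factor = 5597 / 2236.4 = 2.5027
v = 312.5 μL / 2.5027 = 125 μL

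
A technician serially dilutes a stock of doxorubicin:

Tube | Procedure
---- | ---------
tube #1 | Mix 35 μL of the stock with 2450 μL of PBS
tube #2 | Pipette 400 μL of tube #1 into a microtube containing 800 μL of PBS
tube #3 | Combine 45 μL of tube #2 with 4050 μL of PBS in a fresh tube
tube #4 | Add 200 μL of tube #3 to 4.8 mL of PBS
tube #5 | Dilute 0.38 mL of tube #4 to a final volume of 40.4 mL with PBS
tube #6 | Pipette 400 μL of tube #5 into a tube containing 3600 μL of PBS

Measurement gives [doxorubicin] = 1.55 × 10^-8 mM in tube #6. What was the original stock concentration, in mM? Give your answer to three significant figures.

7.99 mM

Step 1: 35 μL + 2450 μL = 2485 μL total → factor 2485/35 = 71
Step 2: 400 μL + 800 μL = 1200 μL total → factor 1200/400 = 3
Step 3: 45 μL + 4050 μL = 4095 μL total → factor 4095/45 = 91
Step 4: 200 μL + 4.8 mL = 5000 μL total → factor 5000/200 = 25
Step 5: 0.38 mL brought to 40.4 mL → factor 40.4/0.38 = 106.32
Step 6: 400 μL + 3600 μL = 4000 μL total → factor 4000/400 = 10
Overall dilution factor = 71 × 3 × 91 × 25 × 106.32 × 10 = 5.1518 × 10^8
Stock = 1.55 × 10^-8 mM × 5.1518 × 10^8 = 7.99 mM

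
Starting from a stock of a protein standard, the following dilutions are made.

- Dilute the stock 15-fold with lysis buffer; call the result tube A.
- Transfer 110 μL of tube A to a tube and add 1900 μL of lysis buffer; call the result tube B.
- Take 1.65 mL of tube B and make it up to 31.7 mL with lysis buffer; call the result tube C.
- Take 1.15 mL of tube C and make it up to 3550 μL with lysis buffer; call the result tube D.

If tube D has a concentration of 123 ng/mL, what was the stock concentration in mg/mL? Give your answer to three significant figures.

Step 1: 15-fold → factor 15
Step 2: 110 μL + 1900 μL = 2010 μL total → factor 2010/110 = 18.273
Step 3: 1.65 mL brought to 31.7 mL → factor 31.7/1.65 = 19.212
Step 4: 1.15 mL brought to 3550 μL → factor 3.55/1.15 = 3.087
Overall dilution factor = 15 × 18.273 × 19.212 × 3.087 = 16256
Stock = 123 ng/mL × 16256 = 1.999 × 10^6 ng/mL = 2.00 mg/mL

2.00 mg/mL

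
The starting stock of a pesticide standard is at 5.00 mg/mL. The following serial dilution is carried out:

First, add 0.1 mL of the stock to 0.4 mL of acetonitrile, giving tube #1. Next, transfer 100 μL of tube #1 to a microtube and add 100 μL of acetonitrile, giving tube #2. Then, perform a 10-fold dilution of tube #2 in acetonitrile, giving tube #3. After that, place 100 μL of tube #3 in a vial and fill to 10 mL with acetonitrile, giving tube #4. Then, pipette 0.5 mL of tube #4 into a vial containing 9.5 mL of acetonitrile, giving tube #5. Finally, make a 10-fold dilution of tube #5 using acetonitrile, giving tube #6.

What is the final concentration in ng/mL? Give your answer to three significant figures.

Step 1: 0.1 mL + 0.4 mL = 0.5 mL total → factor 0.5/0.1 = 5
Step 2: 100 μL + 100 μL = 200 μL total → factor 200/100 = 2
Step 3: 10-fold → factor 10
Step 4: 100 μL brought to 10 mL → factor 10000/100 = 100
Step 5: 0.5 mL + 9.5 mL = 10 mL total → factor 10/0.5 = 20
Step 6: 10-fold → factor 10
Overall dilution factor = 5 × 2 × 10 × 100 × 20 × 10 = 2 × 10^6
Final = 5.00 mg/mL / 2 × 10^6 = 2.500 × 10^-6 mg/mL = 2.50 ng/mL

2.50 ng/mL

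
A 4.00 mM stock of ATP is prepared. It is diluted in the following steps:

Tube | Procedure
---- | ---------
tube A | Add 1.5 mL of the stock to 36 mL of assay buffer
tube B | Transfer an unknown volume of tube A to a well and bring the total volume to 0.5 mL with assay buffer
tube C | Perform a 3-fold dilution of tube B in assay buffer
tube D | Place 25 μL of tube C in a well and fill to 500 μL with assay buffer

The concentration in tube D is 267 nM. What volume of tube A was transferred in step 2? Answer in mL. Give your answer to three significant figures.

Step 1: 1.5 mL + 36 mL = 37.5 mL total → factor 37.5/1.5 = 25
Step 2: v brought to 0.5 mL → factor = 0.5 mL/v
Step 3: 3-fold → factor 3
Step 4: 25 μL brought to 500 μL → factor 500/25 = 20
Product of known-step factors = 1500
Overall factor = 4.00 mM / (267 nM) = 14981
Step-2 factor = 14981 / 1500 = 9.9875
v = 0.5 mL / 9.9875 = 0.0501 mL

0.0501 mL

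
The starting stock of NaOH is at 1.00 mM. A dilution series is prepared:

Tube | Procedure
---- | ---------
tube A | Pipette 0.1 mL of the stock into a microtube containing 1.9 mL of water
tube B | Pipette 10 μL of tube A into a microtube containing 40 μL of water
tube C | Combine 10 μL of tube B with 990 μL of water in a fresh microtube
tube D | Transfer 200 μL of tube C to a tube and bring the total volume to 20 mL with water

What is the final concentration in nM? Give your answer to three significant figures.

Step 1: 0.1 mL + 1.9 mL = 2 mL total → factor 2/0.1 = 20
Step 2: 10 μL + 40 μL = 50 μL total → factor 50/10 = 5
Step 3: 10 μL + 990 μL = 1000 μL total → factor 1000/10 = 100
Step 4: 200 μL brought to 20 mL → factor 20000/200 = 100
Overall dilution factor = 20 × 5 × 100 × 100 = 1 × 10^6
Final = 1.00 mM / 1 × 10^6 = 1.000 × 10^-6 mM = 1.00 nM

1.00 nM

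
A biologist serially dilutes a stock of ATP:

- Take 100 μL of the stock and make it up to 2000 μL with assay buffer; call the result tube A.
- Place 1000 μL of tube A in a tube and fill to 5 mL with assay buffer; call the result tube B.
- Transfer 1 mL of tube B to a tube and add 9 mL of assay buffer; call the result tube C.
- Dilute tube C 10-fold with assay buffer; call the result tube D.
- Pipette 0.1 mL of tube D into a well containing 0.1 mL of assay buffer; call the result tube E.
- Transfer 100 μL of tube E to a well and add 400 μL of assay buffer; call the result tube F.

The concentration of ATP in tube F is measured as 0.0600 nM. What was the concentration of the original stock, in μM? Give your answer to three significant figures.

6.00 μM

Step 1: 100 μL brought to 2000 μL → factor 2000/100 = 20
Step 2: 1000 μL brought to 5 mL → factor 5000/1000 = 5
Step 3: 1 mL + 9 mL = 10 mL total → factor 10/1 = 10
Step 4: 10-fold → factor 10
Step 5: 0.1 mL + 0.1 mL = 0.2 mL total → factor 0.2/0.1 = 2
Step 6: 100 μL + 400 μL = 500 μL total → factor 500/100 = 5
Overall dilution factor = 20 × 5 × 10 × 10 × 2 × 5 = 1 × 10^5
Stock = 0.0600 nM × 1 × 10^5 = 6000 nM = 6.00 μM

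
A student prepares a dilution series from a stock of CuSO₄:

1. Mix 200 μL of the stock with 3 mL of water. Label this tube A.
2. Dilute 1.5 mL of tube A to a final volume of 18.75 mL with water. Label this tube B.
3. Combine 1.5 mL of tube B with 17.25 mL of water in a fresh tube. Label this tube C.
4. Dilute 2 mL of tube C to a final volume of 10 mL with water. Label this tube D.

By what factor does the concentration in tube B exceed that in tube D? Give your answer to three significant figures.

Step 1: 200 μL + 3 mL = 3200 μL total → factor 3200/200 = 16
Step 2: 1.5 mL brought to 18.75 mL → factor 18.75/1.5 = 12.5
Step 3: 1.5 mL + 17.25 mL = 18.75 mL total → factor 18.75/1.5 = 12.5
Step 4: 2 mL brought to 10 mL → factor 10/2 = 5
Dilution factor to tube B = 200; to tube D = 12500
[tube B]/[tube D] = (factor to tube D)/(factor to tube B) = 12500/200 = 62.5

62.5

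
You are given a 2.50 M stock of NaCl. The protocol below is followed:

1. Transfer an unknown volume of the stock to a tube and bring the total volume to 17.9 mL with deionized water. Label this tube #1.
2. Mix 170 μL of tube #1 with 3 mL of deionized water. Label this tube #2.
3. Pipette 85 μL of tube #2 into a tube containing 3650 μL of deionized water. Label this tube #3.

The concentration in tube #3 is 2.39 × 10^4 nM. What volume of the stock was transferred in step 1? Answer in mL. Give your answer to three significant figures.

Step 1: v brought to 17.9 mL → factor = 17.9 mL/v
Step 2: 170 μL + 3 mL = 3170 μL total → factor 3170/170 = 18.647
Step 3: 85 μL + 3650 μL = 3735 μL total → factor 3735/85 = 43.941
Product of known-step factors = 819.37
Overall factor = 2.50 M / (2.39 × 10^4 nM) = 1.046 × 10^5
Step-1 factor = 1.046 × 10^5 / 819.37 = 127.66
v = 17.9 mL / 127.66 = 0.140 mL

0.140 mL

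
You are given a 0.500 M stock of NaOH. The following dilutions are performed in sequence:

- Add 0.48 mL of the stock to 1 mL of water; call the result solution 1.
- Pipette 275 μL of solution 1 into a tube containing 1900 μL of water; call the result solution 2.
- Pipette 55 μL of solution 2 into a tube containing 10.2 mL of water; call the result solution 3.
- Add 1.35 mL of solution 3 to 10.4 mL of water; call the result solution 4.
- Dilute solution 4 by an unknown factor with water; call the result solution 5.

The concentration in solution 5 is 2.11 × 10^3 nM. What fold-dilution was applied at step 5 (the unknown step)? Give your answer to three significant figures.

5.99-fold

Step 1: 0.48 mL + 1 mL = 1.48 mL total → factor 1.48/0.48 = 3.0833
Step 2: 275 μL + 1900 μL = 2175 μL total → factor 2175/275 = 7.9091
Step 3: 55 μL + 10.2 mL = 10255 μL total → factor 10255/55 = 186.45
Step 4: 1.35 mL + 10.4 mL = 11.75 mL total → factor 11.75/1.35 = 8.7037
Step 5: unknown factor x
Product of known-step factors = 39575
Overall factor = 0.500 M / (2.11 × 10^3 nM) = 2.3697 × 10^5
x = 2.3697 × 10^5 / 39575 = 5.99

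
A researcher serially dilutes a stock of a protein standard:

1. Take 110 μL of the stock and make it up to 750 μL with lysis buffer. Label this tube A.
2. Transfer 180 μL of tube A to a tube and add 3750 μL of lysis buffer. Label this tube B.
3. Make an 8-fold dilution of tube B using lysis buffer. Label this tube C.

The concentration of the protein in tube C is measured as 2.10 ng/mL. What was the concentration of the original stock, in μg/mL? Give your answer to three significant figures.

Step 1: 110 μL brought to 750 μL → factor 750/110 = 6.8182
Step 2: 180 μL + 3750 μL = 3930 μL total → factor 3930/180 = 21.833
Step 3: 8-fold → factor 8
Overall dilution factor = 6.8182 × 21.833 × 8 = 1190.9
Stock = 2.10 ng/mL × 1190.9 = 2501 ng/mL = 2.50 μg/mL

2.50 μg/mL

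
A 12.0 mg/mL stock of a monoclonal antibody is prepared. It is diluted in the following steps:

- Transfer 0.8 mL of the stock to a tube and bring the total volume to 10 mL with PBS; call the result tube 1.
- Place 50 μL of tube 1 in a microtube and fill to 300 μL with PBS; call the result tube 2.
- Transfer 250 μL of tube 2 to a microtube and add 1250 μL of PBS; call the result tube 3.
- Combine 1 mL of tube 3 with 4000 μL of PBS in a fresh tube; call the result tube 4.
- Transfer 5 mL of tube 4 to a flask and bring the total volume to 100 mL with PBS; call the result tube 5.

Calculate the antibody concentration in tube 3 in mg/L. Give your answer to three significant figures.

26.7 mg/L

Step 1: 0.8 mL brought to 10 mL → factor 10/0.8 = 12.5
Step 2: 50 μL brought to 300 μL → factor 300/50 = 6
Step 3: 250 μL + 1250 μL = 1500 μL total → factor 1500/250 = 6
Dilution factor through tube 3 = 12.5 × 6 × 6 = 450
[tube 3] = 12.0 mg/mL / 450 = 0.02667 mg/mL = 26.7 mg/L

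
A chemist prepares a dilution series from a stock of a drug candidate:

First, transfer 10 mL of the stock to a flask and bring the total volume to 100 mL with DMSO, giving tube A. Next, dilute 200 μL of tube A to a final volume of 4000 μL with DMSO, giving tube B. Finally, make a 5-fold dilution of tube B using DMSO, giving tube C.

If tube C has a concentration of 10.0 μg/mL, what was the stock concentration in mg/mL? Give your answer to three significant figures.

10.0 mg/mL

Step 1: 10 mL brought to 100 mL → factor 100/10 = 10
Step 2: 200 μL brought to 4000 μL → factor 4000/200 = 20
Step 3: 5-fold → factor 5
Overall dilution factor = 10 × 20 × 5 = 1000
Stock = 10.0 μg/mL × 1000 = 1.000 × 10^4 μg/mL = 10.0 mg/mL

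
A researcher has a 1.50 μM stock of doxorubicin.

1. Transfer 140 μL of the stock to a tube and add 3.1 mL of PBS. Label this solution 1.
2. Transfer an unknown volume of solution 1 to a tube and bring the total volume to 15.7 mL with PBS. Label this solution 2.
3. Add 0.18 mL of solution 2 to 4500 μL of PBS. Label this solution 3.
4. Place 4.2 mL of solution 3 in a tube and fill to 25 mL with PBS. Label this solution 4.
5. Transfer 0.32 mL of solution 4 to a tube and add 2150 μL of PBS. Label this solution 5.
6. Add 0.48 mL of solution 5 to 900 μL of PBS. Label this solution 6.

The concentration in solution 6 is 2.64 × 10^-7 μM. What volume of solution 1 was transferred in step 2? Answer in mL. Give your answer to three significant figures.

0.220 mL

Step 1: 140 μL + 3.1 mL = 3240 μL total → factor 3240/140 = 23.143
Step 2: v brought to 15.7 mL → factor = 15.7 mL/v
Step 3: 0.18 mL + 4500 μL = 4.68 mL total → factor 4.68/0.18 = 26
Step 4: 4.2 mL brought to 25 mL → factor 25/4.2 = 5.9524
Step 5: 0.32 mL + 2150 μL = 2.47 mL total → factor 2.47/0.32 = 7.7188
Step 6: 0.48 mL + 900 μL = 1.38 mL total → factor 1.38/0.48 = 2.875
Product of known-step factors = 79481
Overall factor = 1.50 μM / (2.64 × 10^-7 μM) = 5.6818 × 10^6
Step-2 factor = 5.6818 × 10^6 / 79481 = 71.486
v = 15.7 mL / 71.486 = 0.220 mL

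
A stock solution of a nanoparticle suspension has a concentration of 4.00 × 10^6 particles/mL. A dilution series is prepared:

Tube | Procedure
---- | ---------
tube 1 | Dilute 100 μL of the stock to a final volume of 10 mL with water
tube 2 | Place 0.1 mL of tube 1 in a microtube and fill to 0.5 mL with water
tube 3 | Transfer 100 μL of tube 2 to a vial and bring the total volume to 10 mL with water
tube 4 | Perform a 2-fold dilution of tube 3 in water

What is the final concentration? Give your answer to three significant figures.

Step 1: 100 μL brought to 10 mL → factor 10000/100 = 100
Step 2: 0.1 mL brought to 0.5 mL → factor 0.5/0.1 = 5
Step 3: 100 μL brought to 10 mL → factor 10000/100 = 100
Step 4: 2-fold → factor 2
Overall dilution factor = 100 × 5 × 100 × 2 = 1 × 10^5
Final = 4.00 × 10^6 particles/mL / 1 × 10^5 = 40.0 particles/mL

40.0 particles/mL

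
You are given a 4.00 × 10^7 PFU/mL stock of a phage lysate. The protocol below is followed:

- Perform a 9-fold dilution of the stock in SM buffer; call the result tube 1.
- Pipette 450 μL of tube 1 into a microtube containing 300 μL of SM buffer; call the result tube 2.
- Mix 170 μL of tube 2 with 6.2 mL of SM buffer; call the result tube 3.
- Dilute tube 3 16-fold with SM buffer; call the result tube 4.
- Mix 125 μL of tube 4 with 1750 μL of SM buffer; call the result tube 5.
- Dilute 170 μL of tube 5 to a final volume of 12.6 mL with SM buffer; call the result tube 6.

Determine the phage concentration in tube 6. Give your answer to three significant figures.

4.00 PFU/mL

Step 1: 9-fold → factor 9
Step 2: 450 μL + 300 μL = 750 μL total → factor 750/450 = 1.6667
Step 3: 170 μL + 6.2 mL = 6370 μL total → factor 6370/170 = 37.471
Step 4: 16-fold → factor 16
Step 5: 125 μL + 1750 μL = 1875 μL total → factor 1875/125 = 15
Step 6: 170 μL brought to 12.6 mL → factor 12600/170 = 74.118
Overall dilution factor = 9 × 1.6667 × 37.471 × 16 × 15 × 74.118 = 9.998 × 10^6
Final = 4.00 × 10^7 PFU/mL / 9.998 × 10^6 = 4.00 PFU/mL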